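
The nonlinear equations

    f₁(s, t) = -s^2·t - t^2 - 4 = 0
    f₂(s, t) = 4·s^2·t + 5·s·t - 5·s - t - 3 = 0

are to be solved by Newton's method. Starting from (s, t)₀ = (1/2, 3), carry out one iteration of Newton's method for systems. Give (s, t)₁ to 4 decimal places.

(0.6683, 0.7192)

At (1/2, 3): F = (-13.7500, 2.0000).
Jacobian J = [[-2·s·t, -s^2 - 2·t], [8·s·t + 5·t - 5, 4·s^2 + 5·s - 1]].
At the point, J = [[-3.0000, -6.2500], [22.0000, 2.5000]] (det J = 130.0000).
Solving J·Δ = −F gives Δ = (0.1683, -2.2808).
Then the next iterate is (s, t)₁ = (0.6683, 0.7192).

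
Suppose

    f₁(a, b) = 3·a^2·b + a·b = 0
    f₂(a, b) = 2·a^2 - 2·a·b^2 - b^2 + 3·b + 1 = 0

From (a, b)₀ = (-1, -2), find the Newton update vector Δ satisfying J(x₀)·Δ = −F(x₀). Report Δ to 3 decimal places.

At (-1, -2): F = (-4.000, 1.000).
Jacobian J = [[6·a·b + b, 3·a^2 + a], [4·a - 2·b^2, -4·a·b - 2·b + 3]].
At the point, J = [[10.000, 2.000], [-12.000, -1.000]] (det J = 14.000).
Solving J·Δ = −F gives Δ = (-0.143, 2.714).

(-0.143, 2.714)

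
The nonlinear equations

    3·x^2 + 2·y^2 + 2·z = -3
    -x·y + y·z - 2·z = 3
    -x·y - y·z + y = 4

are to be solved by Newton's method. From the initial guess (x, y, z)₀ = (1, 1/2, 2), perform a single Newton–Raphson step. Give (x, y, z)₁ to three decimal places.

(1.456, -0.779, -3.338)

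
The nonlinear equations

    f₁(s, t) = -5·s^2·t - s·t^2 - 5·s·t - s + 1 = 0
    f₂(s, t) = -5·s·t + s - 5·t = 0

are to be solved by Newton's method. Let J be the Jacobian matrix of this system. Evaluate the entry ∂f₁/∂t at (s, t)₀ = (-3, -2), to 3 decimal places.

∂f₁/∂t = -5·s^2 - 2·s·t - 5·s.
At (-3, -2) this is -42.000.

-42.000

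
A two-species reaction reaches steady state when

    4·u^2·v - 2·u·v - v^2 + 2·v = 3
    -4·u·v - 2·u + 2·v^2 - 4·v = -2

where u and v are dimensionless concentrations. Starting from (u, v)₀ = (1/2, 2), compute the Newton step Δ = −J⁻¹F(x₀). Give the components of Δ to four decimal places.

(-1.0000, -3.5000)

At (1/2, 2): F = (-3.0000, -3.0000).
Jacobian J = [[8·u·v - 2·v, 4·u^2 - 2·u - 2·v + 2], [-4·v - 2, -4·u + 4·v - 4]].
At the point, J = [[4.0000, -2.0000], [-10.0000, 2.0000]] (det J = -12.0000).
Solving J·Δ = −F gives Δ = (-1.0000, -3.5000).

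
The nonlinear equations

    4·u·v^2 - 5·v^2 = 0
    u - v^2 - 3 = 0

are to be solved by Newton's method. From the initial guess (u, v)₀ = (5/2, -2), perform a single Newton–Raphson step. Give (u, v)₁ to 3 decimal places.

At (5/2, -2): F = (20.000, -4.500).
Jacobian J = [[4·v^2, 8·u·v - 10·v], [1, -2·v]].
At the point, J = [[16.000, -20.000], [1.000, 4.000]] (det J = 84.000).
Solving J·Δ = −F gives Δ = (0.119, 1.095).
Then the next iterate is (u, v)₁ = (2.619, -0.905).

(2.619, -0.905)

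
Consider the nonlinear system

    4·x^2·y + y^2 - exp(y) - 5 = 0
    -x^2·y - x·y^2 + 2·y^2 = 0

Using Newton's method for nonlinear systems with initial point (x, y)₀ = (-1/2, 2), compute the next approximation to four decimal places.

(-0.9784, 0.9275)

At (-1/2, 2): F = (-6.389056, 9.5000).
Jacobian J = [[8·x·y, 4·x^2 + 2·y - exp(y)], [-2·x·y - y^2, -x^2 - 2·x·y + 4·y]].
At the point, J = [[-8.0000, -2.389056], [-2.0000, 9.7500]] (det J = -82.778112).
Solving J·Δ = −F gives Δ = (-0.4784, -1.0725).
Then the next iterate is (x, y)₁ = (-0.9784, 0.9275).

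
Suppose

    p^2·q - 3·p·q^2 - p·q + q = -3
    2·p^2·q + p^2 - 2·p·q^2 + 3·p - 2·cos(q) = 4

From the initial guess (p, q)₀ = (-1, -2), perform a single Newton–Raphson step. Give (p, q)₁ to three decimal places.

At (-1, -2): F = (9.000, -1.16771).
Jacobian J = [[2·p·q - 3·q^2 - q, p^2 - 6·p·q - p + 1], [4·p·q + 2·p - 2·q^2 + 3, 2·p^2 - 4·p·q + 2·sin(q)]].
At the point, J = [[-6.000, -9.000], [1.000, -7.81859]] (det J = 55.91157).
Solving J·Δ = −F gives Δ = (1.447, 0.036).
Then the next iterate is (p, q)₁ = (0.447, -1.964).

(0.447, -1.964)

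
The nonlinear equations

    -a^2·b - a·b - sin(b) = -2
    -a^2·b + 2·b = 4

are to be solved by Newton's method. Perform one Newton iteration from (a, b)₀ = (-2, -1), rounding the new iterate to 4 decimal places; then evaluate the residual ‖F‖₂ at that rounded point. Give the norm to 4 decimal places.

At (-2, -1): F = (4.841471, -2.0000).
Jacobian J = [[-2·a·b - b, -a^2 - a - cos(b)], [-2·a·b, -a^2 + 2]].
At the point, J = [[-3.0000, -2.540302], [-4.0000, -2.0000]] (det J = -4.161209).
Solving J·Δ = −F gives Δ = (-3.5479, 6.0958).
Then the next iterate is (a, b)₁ = (-5.5479, 5.0958).
Re-evaluating at (-5.5479, 5.0958): F = (-125.646236, -150.653019), so ‖F‖₂ = 196.1716.

196.1716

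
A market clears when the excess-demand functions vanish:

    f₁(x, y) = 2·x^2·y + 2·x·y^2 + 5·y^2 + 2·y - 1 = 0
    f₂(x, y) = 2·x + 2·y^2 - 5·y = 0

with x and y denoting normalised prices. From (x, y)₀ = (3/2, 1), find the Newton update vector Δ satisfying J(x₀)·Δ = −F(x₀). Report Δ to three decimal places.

(-0.255, -0.509)

At (3/2, 1): F = (13.500, 0.000).
Jacobian J = [[4·x·y + 2·y^2, 2·x^2 + 4·x·y + 10·y + 2], [2, 4·y - 5]].
At the point, J = [[8.000, 22.500], [2.000, -1.000]] (det J = -53.000).
Solving J·Δ = −F gives Δ = (-0.255, -0.509).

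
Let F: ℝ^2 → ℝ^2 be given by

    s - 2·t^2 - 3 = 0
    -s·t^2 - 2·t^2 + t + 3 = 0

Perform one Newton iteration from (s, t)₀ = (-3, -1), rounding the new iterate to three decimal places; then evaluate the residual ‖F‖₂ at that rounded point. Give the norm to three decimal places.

6.577

At (-3, -1): F = (-8.000, 3.000).
Jacobian J = [[1, -4·t], [-t^2, -2·s·t - 4·t + 1]].
At the point, J = [[1.000, 4.000], [-1.000, -1.000]] (det J = 3.000).
Solving J·Δ = −F gives Δ = (1.333, 1.667).
Then the next iterate is (s, t)₁ = (-1.667, 0.667).
Re-evaluating at (-1.667, 0.667): F = (-5.55678, 3.51885), so ‖F‖₂ = 6.577.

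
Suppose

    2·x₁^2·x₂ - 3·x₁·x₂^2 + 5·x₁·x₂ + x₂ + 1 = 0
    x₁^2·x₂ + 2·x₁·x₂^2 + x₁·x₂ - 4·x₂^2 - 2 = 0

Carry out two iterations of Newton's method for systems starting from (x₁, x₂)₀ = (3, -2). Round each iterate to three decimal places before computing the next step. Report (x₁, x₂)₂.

(-0.509, -1.438)

At (3, -2): F = (-103.000, -18.000).
Jacobian J = [[4·x₁·x₂ - 3·x₂^2 + 5·x₂, 2·x₁^2 - 6·x₁·x₂ + 5·x₁ + 1], [2·x₁·x₂ + 2·x₂^2 + x₂, x₁^2 + 4·x₁·x₂ + x₁ - 8·x₂]].
At the point, J = [[-46.000, 70.000], [-6.000, 4.000]] (det J = 236.000).
Solving J·Δ = −F gives Δ = (-3.593, -0.890).
Then the next iterate is (x₁, x₂)₁ = (-0.593, -2.890).
Round to (-0.593, -2.890) and repeat: F = (19.50470, -44.61649), J = [[-32.65122, -11.54432], [17.24174, 29.73373]].
Δ = (0.084, 1.452), so (x₁, x₂)₂ = (-0.509, -1.438).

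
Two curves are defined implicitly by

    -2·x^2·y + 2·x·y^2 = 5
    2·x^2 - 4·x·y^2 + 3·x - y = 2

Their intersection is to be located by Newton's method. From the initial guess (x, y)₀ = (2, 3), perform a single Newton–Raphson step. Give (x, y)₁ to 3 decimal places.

(1.042, 2.203)

At (2, 3): F = (7.000, -63.000).
Jacobian J = [[-4·x·y + 2·y^2, -2·x^2 + 4·x·y], [4·x - 4·y^2 + 3, -8·x·y - 1]].
At the point, J = [[-6.000, 16.000], [-25.000, -49.000]] (det J = 694.000).
Solving J·Δ = −F gives Δ = (-0.958, -0.797).
Then the next iterate is (x, y)₁ = (1.042, 2.203).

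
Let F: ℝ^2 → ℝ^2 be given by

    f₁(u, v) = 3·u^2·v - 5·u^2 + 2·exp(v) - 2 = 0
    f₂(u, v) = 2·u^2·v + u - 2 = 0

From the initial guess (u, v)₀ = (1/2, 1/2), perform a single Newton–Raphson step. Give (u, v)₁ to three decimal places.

(1.035, 0.859)

At (1/2, 1/2): F = (0.42244, -1.250).
Jacobian J = [[6·u·v - 10·u, 3·u^2 + 2·exp(v)], [4·u·v + 1, 2·u^2]].
At the point, J = [[-3.500, 4.04744], [2.000, 0.500]] (det J = -9.84489).
Solving J·Δ = −F gives Δ = (0.535, 0.359).
Then the next iterate is (u, v)₁ = (1.035, 0.859).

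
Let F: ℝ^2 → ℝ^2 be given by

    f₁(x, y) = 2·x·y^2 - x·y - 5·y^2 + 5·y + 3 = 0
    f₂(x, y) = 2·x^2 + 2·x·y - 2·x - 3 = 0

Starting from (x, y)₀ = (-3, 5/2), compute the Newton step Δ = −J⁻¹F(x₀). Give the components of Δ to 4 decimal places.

(1.1522, -0.7283)

At (-3, 5/2): F = (-45.7500, 6.0000).
Jacobian J = [[2·y^2 - y, 4·x·y - x - 10·y + 5], [4·x + 2·y - 2, 2·x]].
At the point, J = [[10.0000, -47.0000], [-9.0000, -6.0000]] (det J = -483.0000).
Solving J·Δ = −F gives Δ = (1.1522, -0.7283).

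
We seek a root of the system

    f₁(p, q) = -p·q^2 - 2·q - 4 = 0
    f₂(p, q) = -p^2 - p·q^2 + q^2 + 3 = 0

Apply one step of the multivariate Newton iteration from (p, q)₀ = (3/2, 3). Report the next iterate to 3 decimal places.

(1.779, 0.636)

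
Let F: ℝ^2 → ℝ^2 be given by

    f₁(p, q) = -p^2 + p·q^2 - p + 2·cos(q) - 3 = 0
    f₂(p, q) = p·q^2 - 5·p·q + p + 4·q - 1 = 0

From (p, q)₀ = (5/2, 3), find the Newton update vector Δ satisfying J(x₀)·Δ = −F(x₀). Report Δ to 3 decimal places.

At (5/2, 3): F = (8.77002, -1.500).
Jacobian J = [[-2·p + q^2 - 1, 2·p·q - 2·sin(q)], [q^2 - 5·q + 1, 2·p·q - 5·p + 4]].
At the point, J = [[3.000, 14.71776], [-5.000, 6.500]] (det J = 93.08880).
Solving J·Δ = −F gives Δ = (-0.850, -0.423).

(-0.850, -0.423)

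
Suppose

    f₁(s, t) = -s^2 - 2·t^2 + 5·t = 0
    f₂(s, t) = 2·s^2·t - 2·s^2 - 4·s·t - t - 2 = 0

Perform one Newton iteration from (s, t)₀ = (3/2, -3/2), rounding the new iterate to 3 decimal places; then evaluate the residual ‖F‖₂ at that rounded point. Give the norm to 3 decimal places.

At (3/2, -3/2): F = (-14.250, -2.750).
Jacobian J = [[-2·s, -4·t + 5], [4·s·t - 4·s - 4·t, 2·s^2 - 4·s - 1]].
At the point, J = [[-3.000, 11.000], [-9.000, -2.500]] (det J = 106.500).
Solving J·Δ = −F gives Δ = (-0.619, 1.127).
Then the next iterate is (s, t)₁ = (0.881, -0.373).
Re-evaluating at (0.881, -0.373): F = (-2.91942, -2.44389), so ‖F‖₂ = 3.807.

3.807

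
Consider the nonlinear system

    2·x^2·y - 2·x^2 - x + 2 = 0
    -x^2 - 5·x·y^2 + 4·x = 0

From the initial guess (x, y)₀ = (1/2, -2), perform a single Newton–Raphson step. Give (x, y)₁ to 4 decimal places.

(0.5671, -1.0610)

At (1/2, -2): F = (0.0000, -8.2500).
Jacobian J = [[4·x·y - 4·x - 1, 2·x^2], [-2·x - 5·y^2 + 4, -10·x·y]].
At the point, J = [[-7.0000, 0.5000], [-17.0000, 10.0000]] (det J = -61.5000).
Solving J·Δ = −F gives Δ = (0.0671, 0.9390).
Then the next iterate is (x, y)₁ = (0.5671, -1.0610).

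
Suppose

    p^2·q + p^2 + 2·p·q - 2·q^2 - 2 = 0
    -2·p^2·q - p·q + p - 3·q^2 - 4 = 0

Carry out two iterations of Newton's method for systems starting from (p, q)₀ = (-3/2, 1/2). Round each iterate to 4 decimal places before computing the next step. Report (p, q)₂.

(-0.3148, 2.2766)

At (-3/2, 1/2): F = (-0.6250, -7.7500).
Jacobian J = [[2·p·q + 2·p + 2·q, p^2 + 2·p - 4·q], [-4·p·q - q + 1, -2·p^2 - p - 6·q]].
At the point, J = [[-3.5000, -2.7500], [3.5000, -6.0000]] (det J = 30.6250).
Solving J·Δ = −F gives Δ = (0.5735, -0.9571).
Then the next iterate is (p, q)₁ = (-0.9265, -0.4571).
Round to (-0.9265, -0.4571) and repeat: F = (-1.104848, -5.192073), J = [[-1.920194, 0.833802], [-0.236913, 1.952295]].
Δ = (0.6117, 2.7337), so (p, q)₂ = (-0.3148, 2.2766).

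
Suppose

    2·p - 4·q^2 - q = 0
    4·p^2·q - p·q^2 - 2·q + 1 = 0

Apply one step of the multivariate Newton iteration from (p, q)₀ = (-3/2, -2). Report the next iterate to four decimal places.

At (-3/2, -2): F = (-17.0000, -7.0000).
Jacobian J = [[2, -8·q - 1], [8·p·q - q^2, 4·p^2 - 2·p·q - 2]].
At the point, J = [[2.0000, 15.0000], [20.0000, 1.0000]] (det J = -298.0000).
Solving J·Δ = −F gives Δ = (0.2953, 1.0940).
Then the next iterate is (p, q)₁ = (-1.2047, -0.9060).

(-1.2047, -0.9060)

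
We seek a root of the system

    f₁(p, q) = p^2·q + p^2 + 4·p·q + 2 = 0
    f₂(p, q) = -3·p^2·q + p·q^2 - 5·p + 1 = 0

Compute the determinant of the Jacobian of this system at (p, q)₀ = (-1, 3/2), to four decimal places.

J = [[2·p·q + 2·p + 4·q, p^2 + 4·p], [-6·p·q + q^2 - 5, -3·p^2 + 2·p·q]].
At the point, J = [[1.0000, -3.0000], [6.2500, -6.0000]].
det J = 12.7500.

12.7500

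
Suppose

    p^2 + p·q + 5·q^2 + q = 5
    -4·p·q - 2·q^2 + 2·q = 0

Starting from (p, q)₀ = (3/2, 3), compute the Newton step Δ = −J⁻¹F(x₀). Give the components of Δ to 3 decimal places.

(-0.609, -1.418)

At (3/2, 3): F = (49.750, -30.000).
Jacobian J = [[2·p + q, p + 10·q + 1], [-4·q, -4·p - 4·q + 2]].
At the point, J = [[6.000, 32.500], [-12.000, -16.000]] (det J = 294.000).
Solving J·Δ = −F gives Δ = (-0.609, -1.418).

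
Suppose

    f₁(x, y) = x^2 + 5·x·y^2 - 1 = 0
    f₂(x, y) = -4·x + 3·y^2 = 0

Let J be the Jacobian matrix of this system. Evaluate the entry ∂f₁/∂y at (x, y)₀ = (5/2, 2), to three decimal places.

50.000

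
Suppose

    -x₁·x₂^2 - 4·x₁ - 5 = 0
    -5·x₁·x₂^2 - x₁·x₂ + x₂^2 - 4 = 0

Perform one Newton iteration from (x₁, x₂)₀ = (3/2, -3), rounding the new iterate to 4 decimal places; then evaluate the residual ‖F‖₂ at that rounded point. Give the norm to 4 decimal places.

343.9420

At (3/2, -3): F = (-24.5000, -58.0000).
Jacobian J = [[-x₂^2 - 4, -2·x₁·x₂], [-5·x₂^2 - x₂, -10·x₁·x₂ - x₁ + 2·x₂]].
At the point, J = [[-13.0000, 9.0000], [-42.0000, 37.5000]] (det J = -109.5000).
Solving J·Δ = −F gives Δ = (-3.6233, -2.5114).
Then the next iterate is (x₁, x₂)₁ = (-2.1233, -5.5114).
Re-evaluating at (-2.1233, -5.5114): F = (67.989563, 337.154988), so ‖F‖₂ = 343.9420.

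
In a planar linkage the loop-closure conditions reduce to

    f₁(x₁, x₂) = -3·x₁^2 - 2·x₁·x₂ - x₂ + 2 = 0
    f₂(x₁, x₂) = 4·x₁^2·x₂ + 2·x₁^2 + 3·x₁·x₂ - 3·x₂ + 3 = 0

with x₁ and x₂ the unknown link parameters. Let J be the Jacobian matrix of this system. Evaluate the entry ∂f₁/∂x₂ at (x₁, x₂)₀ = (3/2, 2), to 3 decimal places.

∂f₁/∂x₂ = -2·x₁ - 1.
At (3/2, 2) this is -4.000.

-4.000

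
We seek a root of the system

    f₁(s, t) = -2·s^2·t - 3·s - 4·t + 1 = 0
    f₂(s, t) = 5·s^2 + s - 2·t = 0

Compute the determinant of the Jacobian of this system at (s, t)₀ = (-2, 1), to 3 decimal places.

J = [[-4·s·t - 3, -2·s^2 - 4], [10·s + 1, -2]].
At the point, J = [[5.000, -12.000], [-19.000, -2.000]].
det J = -238.000.

-238.000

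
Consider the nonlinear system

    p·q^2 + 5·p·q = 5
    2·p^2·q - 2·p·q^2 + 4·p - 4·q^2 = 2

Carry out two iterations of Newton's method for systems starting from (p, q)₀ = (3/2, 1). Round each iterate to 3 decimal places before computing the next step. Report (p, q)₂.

(1.058, 0.814)

At (3/2, 1): F = (4.000, 1.500).
Jacobian J = [[q^2 + 5·q, 2·p·q + 5·p], [4·p·q - 2·q^2 + 4, 2·p^2 - 4·p·q - 8·q]].
At the point, J = [[6.000, 10.500], [8.000, -9.500]] (det J = -141.000).
Solving J·Δ = −F gives Δ = (-0.381, -0.163).
Then the next iterate is (p, q)₁ = (1.119, 0.837).
Round to (1.119, 0.837) and repeat: F = (0.46695, 0.20197), J = [[4.88557, 7.46821], [6.34527, -7.93809]].
Δ = (-0.061, -0.023), so (p, q)₂ = (1.058, 0.814).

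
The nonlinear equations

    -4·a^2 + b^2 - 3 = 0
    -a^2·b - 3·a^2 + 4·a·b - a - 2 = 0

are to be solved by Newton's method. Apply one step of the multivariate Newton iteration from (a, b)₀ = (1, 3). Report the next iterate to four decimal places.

At (1, 3): F = (2.0000, 3.0000).
Jacobian J = [[-8·a, 2·b], [-2·a·b - 6·a + 4·b - 1, -a^2 + 4·a]].
At the point, J = [[-8.0000, 6.0000], [-1.0000, 3.0000]] (det J = -18.0000).
Solving J·Δ = −F gives Δ = (-0.6667, -1.2222).
Then the next iterate is (a, b)₁ = (0.3333, 1.7778).

(0.3333, 1.7778)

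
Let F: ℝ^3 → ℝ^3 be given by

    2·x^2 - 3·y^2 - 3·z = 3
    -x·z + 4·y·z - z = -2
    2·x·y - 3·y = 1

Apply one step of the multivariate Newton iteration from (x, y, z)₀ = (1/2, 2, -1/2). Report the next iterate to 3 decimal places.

At (1/2, 2, -1/2): F = (-13.000, -1.250, -5.000).
Jacobian J = [[4·x, -6·y, -3], [-z, 4·z, -x + 4·y - 1], [2·y, 2·x - 3, 0]].
At the point, J = [[2.000, -12.000, -3.000], [0.500, -2.000, 6.500], [4.000, -2.000, 0.000]] (det J = -307.000).
Solving J·Δ = −F gives Δ = (0.793, -0.914, -0.150).
Then the next iterate is (x, y, z)₁ = (1.293, 1.086, -0.650).

(1.293, 1.086, -0.650)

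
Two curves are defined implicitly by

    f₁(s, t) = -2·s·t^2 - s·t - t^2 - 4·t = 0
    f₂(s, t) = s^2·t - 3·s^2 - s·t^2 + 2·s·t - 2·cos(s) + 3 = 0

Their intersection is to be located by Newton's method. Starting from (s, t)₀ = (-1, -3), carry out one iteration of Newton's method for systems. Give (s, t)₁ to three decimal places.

At (-1, -3): F = (18.000, 10.91940).
Jacobian J = [[-2·t^2 - t, -4·s·t - s - 2·t - 4], [2·s·t - 6·s - t^2 + 2·t + 2·sin(s), s^2 - 2·s·t + 2·s]].
At the point, J = [[-15.000, -9.000], [-4.68294, -7.000]] (det J = 62.85352).
Solving J·Δ = −F gives Δ = (0.441, 1.265).
Then the next iterate is (s, t)₁ = (-0.559, -1.735).

(-0.559, -1.735)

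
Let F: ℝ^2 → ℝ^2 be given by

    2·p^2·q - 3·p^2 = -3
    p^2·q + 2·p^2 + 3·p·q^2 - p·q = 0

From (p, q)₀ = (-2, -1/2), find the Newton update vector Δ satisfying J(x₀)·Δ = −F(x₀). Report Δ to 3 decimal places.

(0.800, 0.025)

At (-2, -1/2): F = (-13.000, 3.500).
Jacobian J = [[4·p·q - 6·p, 2·p^2], [2·p·q + 4·p + 3·q^2 - q, p^2 + 6·p·q - p]].
At the point, J = [[16.000, 8.000], [-4.750, 12.000]] (det J = 230.000).
Solving J·Δ = −F gives Δ = (0.800, 0.025).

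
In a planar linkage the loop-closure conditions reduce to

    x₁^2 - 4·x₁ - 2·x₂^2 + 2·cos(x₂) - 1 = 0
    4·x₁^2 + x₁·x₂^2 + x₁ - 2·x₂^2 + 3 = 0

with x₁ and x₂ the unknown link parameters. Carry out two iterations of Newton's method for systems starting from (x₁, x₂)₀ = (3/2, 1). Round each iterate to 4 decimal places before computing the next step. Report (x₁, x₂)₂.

(-0.2371, 1.4556)

At (3/2, 1): F = (-5.669395, 13.0000).
Jacobian J = [[2·x₁ - 4, -4·x₂ - 2·sin(x₂)], [8·x₁ + x₂^2 + 1, 2·x₁·x₂ - 4·x₂]].
At the point, J = [[-1.0000, -5.682942], [14.0000, -1.0000]] (det J = 80.561188).
Solving J·Δ = −F gives Δ = (-0.9874, -0.8239).
Then the next iterate is (x₁, x₂)₁ = (0.5126, 0.1761).
Round to (0.5126, 0.1761) and repeat: F = (-0.880595, 4.517509), J = [[-2.9748, -1.054782], [5.131811, -0.523862]].
Δ = (-0.7497, 1.2795), so (x₁, x₂)₂ = (-0.2371, 1.4556).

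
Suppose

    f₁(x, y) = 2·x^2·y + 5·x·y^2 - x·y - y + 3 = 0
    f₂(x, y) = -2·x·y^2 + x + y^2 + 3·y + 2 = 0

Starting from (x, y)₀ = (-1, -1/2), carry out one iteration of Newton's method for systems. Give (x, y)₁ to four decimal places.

(-1.5000, -0.3393)

At (-1, -1/2): F = (0.7500, 0.2500).
Jacobian J = [[4·x·y + 5·y^2 - y, 2·x^2 + 10·x·y - x - 1], [-2·y^2 + 1, -4·x·y + 2·y + 3]].
At the point, J = [[3.7500, 7.0000], [0.5000, 0.0000]] (det J = -3.5000).
Solving J·Δ = −F gives Δ = (-0.5000, 0.1607).
Then the next iterate is (x, y)₁ = (-1.5000, -0.3393).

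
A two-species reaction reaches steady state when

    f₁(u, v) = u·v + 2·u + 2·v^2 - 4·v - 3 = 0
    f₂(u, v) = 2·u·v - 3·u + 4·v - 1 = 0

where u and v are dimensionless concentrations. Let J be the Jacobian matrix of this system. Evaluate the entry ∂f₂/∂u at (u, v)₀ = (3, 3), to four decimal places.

3.0000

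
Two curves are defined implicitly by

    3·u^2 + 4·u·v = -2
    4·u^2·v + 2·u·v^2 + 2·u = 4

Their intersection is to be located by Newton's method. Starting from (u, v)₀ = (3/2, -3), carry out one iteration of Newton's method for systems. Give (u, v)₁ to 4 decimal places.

At (3/2, -3): F = (-9.2500, -1.0000).
Jacobian J = [[6·u + 4·v, 4·u], [8·u·v + 2·v^2 + 2, 4·u^2 + 4·u·v]].
At the point, J = [[-3.0000, 6.0000], [-16.0000, -9.0000]] (det J = 123.0000).
Solving J·Δ = −F gives Δ = (-0.7256, 1.1789).
Then the next iterate is (u, v)₁ = (0.7744, -1.8211).

(0.7744, -1.8211)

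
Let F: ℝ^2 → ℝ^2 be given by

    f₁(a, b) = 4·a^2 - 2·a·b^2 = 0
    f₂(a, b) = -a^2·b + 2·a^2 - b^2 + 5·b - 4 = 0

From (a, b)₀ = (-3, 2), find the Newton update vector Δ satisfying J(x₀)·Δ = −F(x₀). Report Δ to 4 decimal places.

(2.0625, 0.2500)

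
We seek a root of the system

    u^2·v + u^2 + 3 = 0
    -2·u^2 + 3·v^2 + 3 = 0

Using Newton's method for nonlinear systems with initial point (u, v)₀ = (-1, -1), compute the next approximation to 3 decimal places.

(-6.500, -4.000)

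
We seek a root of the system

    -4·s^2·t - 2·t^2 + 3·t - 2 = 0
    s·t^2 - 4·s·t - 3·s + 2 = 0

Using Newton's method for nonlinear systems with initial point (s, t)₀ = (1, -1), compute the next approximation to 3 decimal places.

(1.111, -0.296)

At (1, -1): F = (-3.000, 4.000).
Jacobian J = [[-8·s·t, -4·s^2 - 4·t + 3], [t^2 - 4·t - 3, 2·s·t - 4·s]].
At the point, J = [[8.000, 3.000], [2.000, -6.000]] (det J = -54.000).
Solving J·Δ = −F gives Δ = (0.111, 0.704).
Then the next iterate is (s, t)₁ = (1.111, -0.296).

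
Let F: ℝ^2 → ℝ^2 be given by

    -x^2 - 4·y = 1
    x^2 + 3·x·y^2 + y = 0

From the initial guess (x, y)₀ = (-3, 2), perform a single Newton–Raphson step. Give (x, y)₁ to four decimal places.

(-0.1505, 1.7742)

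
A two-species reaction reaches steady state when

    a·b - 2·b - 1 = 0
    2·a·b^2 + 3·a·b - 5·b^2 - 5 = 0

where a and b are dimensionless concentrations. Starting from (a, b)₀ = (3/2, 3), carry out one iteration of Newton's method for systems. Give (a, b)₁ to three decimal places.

(3.056, 7.333)

At (3/2, 3): F = (-2.500, -9.500).
Jacobian J = [[b, a - 2], [2·b^2 + 3·b, 4·a·b + 3·a - 10·b]].
At the point, J = [[3.000, -0.500], [27.000, -7.500]] (det J = -9.000).
Solving J·Δ = −F gives Δ = (1.556, 4.333).
Then the next iterate is (a, b)₁ = (3.056, 7.333).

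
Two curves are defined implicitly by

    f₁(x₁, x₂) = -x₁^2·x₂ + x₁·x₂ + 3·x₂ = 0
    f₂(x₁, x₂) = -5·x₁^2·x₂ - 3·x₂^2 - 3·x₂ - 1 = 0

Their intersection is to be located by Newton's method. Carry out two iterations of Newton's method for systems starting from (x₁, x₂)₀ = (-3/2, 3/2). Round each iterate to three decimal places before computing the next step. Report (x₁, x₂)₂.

(-1.497, -0.058)

At (-3/2, 3/2): F = (-1.125, -29.125).
Jacobian J = [[-2·x₁·x₂ + x₂, -x₁^2 + x₁ + 3], [-10·x₁·x₂, -5·x₁^2 - 6·x₂ - 3]].
At the point, J = [[6.000, -0.750], [22.500, -23.250]] (det J = -122.625).
Solving J·Δ = −F gives Δ = (0.035, -1.219).
Then the next iterate is (x₁, x₂)₁ = (-1.465, 0.281).
Round to (-1.465, 0.281) and repeat: F = (-0.17175, -5.09533), J = [[1.10433, -0.61123], [4.11665, -15.41713]].
Δ = (-0.032, -0.339), so (x₁, x₂)₂ = (-1.497, -0.058).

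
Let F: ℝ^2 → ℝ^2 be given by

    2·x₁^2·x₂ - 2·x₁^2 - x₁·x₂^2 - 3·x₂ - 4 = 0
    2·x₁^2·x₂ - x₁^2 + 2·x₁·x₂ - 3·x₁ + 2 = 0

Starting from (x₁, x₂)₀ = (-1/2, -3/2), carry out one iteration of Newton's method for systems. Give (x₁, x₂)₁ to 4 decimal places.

At (-1/2, -3/2): F = (0.3750, 4.0000).
Jacobian J = [[4·x₁·x₂ - 4·x₁ - x₂^2, 2·x₁^2 - 2·x₁·x₂ - 3], [4·x₁·x₂ - 2·x₁ + 2·x₂ - 3, 2·x₁^2 + 2·x₁]].
At the point, J = [[2.7500, -4.0000], [-2.0000, -0.5000]] (det J = -9.3750).
Solving J·Δ = −F gives Δ = (1.6867, 1.2533).
Then the next iterate is (x₁, x₂)₁ = (1.1867, -0.2467).

(1.1867, -0.2467)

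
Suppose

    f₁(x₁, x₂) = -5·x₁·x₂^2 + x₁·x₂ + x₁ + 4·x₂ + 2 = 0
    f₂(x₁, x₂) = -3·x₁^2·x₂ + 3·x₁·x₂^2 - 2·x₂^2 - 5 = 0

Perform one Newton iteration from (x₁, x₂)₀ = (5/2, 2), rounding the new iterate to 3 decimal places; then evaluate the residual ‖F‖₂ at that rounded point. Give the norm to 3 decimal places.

At (5/2, 2): F = (-32.500, -20.500).
Jacobian J = [[-5·x₂^2 + x₂ + 1, -10·x₁·x₂ + x₁ + 4], [-6·x₁·x₂ + 3·x₂^2, -3·x₁^2 + 6·x₁·x₂ - 4·x₂]].
At the point, J = [[-17.000, -43.500], [-18.000, 3.250]] (det J = -838.250).
Solving J·Δ = −F gives Δ = (-1.190, -0.282).
Then the next iterate is (x₁, x₂)₁ = (1.310, 1.718).
Re-evaluating at (1.310, 1.718): F = (-6.89990, -8.14834), so ‖F‖₂ = 10.677.

10.677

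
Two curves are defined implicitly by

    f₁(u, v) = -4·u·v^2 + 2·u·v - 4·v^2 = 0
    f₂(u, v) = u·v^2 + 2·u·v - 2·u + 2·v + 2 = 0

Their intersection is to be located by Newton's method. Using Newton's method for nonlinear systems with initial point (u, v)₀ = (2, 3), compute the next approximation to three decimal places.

At (2, 3): F = (-96.000, 34.000).
Jacobian J = [[-4·v^2 + 2·v, -8·u·v + 2·u - 8·v], [v^2 + 2·v - 2, 2·u·v + 2·u + 2]].
At the point, J = [[-30.000, -68.000], [13.000, 18.000]] (det J = 344.000).
Solving J·Δ = −F gives Δ = (-1.698, -0.663).
Then the next iterate is (u, v)₁ = (0.302, 2.337).

(0.302, 2.337)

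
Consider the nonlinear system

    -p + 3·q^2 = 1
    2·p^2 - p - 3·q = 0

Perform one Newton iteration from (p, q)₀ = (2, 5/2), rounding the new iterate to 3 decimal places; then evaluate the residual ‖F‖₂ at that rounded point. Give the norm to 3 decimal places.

3.414

At (2, 5/2): F = (15.750, -1.500).
Jacobian J = [[-1, 6·q], [4·p - 1, -3]].
At the point, J = [[-1.000, 15.000], [7.000, -3.000]] (det J = -102.000).
Solving J·Δ = −F gives Δ = (-0.243, -1.066).
Then the next iterate is (p, q)₁ = (1.757, 1.434).
Re-evaluating at (1.757, 1.434): F = (3.41207, 0.11510), so ‖F‖₂ = 3.414.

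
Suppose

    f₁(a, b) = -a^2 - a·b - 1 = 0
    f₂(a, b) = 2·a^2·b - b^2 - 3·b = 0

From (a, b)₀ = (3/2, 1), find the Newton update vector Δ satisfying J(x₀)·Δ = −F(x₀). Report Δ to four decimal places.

At (3/2, 1): F = (-4.7500, 0.5000).
Jacobian J = [[-2·a - b, -a], [4·a·b, 2·a^2 - 2·b - 3]].
At the point, J = [[-4.0000, -1.5000], [6.0000, -0.5000]] (det J = 11.0000).
Solving J·Δ = −F gives Δ = (-0.2841, -2.4091).

(-0.2841, -2.4091)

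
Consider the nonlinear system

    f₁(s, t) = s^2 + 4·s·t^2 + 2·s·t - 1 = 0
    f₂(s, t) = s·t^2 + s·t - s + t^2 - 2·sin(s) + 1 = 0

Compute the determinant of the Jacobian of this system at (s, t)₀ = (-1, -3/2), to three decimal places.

J = [[2·s + 4·t^2 + 2·t, 8·s·t + 2·s], [t^2 + t - 2·cos(s) - 1, 2·s·t + s + 2·t]].
At the point, J = [[4.000, 10.000], [-1.33060, -1.000]].
det J = 9.306.

9.306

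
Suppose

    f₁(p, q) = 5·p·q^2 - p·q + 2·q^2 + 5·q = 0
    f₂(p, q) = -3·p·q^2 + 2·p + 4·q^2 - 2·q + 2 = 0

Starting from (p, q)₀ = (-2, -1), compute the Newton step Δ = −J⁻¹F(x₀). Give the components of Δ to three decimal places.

(0.917, 0.413)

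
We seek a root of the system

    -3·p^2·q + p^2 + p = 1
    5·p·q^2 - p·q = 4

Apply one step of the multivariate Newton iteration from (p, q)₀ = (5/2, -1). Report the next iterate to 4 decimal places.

(1.3763, -0.8452)

At (5/2, -1): F = (26.5000, 11.0000).
Jacobian J = [[-6·p·q + 2·p + 1, -3·p^2], [5·q^2 - q, 10·p·q - p]].
At the point, J = [[21.0000, -18.7500], [6.0000, -27.5000]] (det J = -465.0000).
Solving J·Δ = −F gives Δ = (-1.1237, 0.1548).
Then the next iterate is (p, q)₁ = (1.3763, -0.8452).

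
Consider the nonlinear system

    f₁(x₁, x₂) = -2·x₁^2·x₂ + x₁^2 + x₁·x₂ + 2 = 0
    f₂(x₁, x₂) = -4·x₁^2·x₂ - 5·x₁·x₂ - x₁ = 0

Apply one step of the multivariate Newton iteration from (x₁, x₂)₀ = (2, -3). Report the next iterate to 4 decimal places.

At (2, -3): F = (24.0000, 76.0000).
Jacobian J = [[-4·x₁·x₂ + 2·x₁ + x₂, -2·x₁^2 + x₁], [-8·x₁·x₂ - 5·x₂ - 1, -4·x₁^2 - 5·x₁]].
At the point, J = [[25.0000, -6.0000], [62.0000, -26.0000]] (det J = -278.0000).
Solving J·Δ = −F gives Δ = (-0.6043, 1.4820).
Then the next iterate is (x₁, x₂)₁ = (1.3957, -1.5180).

(1.3957, -1.5180)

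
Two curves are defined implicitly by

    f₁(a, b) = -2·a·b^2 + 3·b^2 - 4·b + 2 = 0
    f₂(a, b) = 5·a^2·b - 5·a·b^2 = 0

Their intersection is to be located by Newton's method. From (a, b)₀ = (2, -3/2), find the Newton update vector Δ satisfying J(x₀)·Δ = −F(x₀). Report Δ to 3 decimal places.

(0.883, 1.778)

At (2, -3/2): F = (5.750, -52.500).
Jacobian J = [[-2·b^2, -4·a·b + 6·b - 4], [10·a·b - 5·b^2, 5·a^2 - 10·a·b]].
At the point, J = [[-4.500, -1.000], [-41.250, 50.000]] (det J = -266.250).
Solving J·Δ = −F gives Δ = (0.883, 1.778).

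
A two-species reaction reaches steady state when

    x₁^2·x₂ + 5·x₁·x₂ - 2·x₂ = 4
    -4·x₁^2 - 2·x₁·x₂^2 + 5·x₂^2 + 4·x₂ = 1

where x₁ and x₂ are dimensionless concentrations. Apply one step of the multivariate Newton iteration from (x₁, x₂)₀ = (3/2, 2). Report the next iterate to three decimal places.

At (3/2, 2): F = (11.500, 6.000).
Jacobian J = [[2·x₁·x₂ + 5·x₂, x₁^2 + 5·x₁ - 2], [-8·x₁ - 2·x₂^2, -4·x₁·x₂ + 10·x₂ + 4]].
At the point, J = [[16.000, 7.750], [-20.000, 12.000]] (det J = 347.000).
Solving J·Δ = −F gives Δ = (-0.264, -0.939).
Then the next iterate is (x₁, x₂)₁ = (1.236, 1.061).

(1.236, 1.061)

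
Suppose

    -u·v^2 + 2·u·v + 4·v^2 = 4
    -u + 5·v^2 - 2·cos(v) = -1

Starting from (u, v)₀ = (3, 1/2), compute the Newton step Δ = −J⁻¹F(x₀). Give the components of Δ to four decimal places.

(-1.1393, 0.2292)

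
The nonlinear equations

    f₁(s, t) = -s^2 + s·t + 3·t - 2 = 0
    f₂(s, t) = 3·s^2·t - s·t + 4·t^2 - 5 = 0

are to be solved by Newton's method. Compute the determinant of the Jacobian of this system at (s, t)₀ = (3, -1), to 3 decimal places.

-10.000

J = [[-2·s + t, s + 3], [6·s·t - t, 3·s^2 - s + 8·t]].
At the point, J = [[-7.000, 6.000], [-17.000, 16.000]].
det J = -10.000.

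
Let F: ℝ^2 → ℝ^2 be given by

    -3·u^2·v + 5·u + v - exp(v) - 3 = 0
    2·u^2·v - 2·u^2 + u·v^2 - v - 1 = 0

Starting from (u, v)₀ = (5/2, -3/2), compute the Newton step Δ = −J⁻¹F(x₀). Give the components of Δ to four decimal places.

(-1.0304, 0.4210)

At (5/2, -3/2): F = (35.901870, -25.1250).
Jacobian J = [[-6·u·v + 5, -3·u^2 - exp(v) + 1], [4·u·v - 4·u + v^2, 2·u^2 + 2·u·v - 1]].
At the point, J = [[27.5000, -17.973130], [-22.7500, 4.0000]] (det J = -298.888711).
Solving J·Δ = −F gives Δ = (-1.0304, 0.4210).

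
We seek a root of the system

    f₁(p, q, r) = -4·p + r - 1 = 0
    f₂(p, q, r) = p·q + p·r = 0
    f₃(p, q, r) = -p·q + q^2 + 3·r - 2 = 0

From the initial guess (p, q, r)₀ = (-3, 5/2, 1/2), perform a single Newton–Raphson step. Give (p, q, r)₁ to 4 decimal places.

(0.2241, 1.3276, 1.8966)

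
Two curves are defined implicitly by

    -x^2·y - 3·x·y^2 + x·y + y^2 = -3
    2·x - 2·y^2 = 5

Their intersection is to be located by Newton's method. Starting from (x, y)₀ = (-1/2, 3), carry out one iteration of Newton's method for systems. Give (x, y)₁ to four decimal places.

(-0.7819, 0.9530)

At (-1/2, 3): F = (23.2500, -24.0000).
Jacobian J = [[-2·x·y - 3·y^2 + y, -x^2 - 6·x·y + x + 2·y], [2, -4·y]].
At the point, J = [[-21.0000, 14.2500], [2.0000, -12.0000]] (det J = 223.5000).
Solving J·Δ = −F gives Δ = (-0.2819, -2.0470).
Then the next iterate is (x, y)₁ = (-0.7819, 0.9530).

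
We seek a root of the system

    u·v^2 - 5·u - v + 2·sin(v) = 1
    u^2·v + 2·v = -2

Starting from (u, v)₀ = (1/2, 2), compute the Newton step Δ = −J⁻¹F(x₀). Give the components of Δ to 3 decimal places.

At (1/2, 2): F = (-1.68141, 6.500).
Jacobian J = [[v^2 - 5, 2·u·v + 2·cos(v) - 1], [2·u·v, u^2 + 2]].
At the point, J = [[-1.000, 0.16771], [2.000, 2.250]] (det J = -2.58541).
Solving J·Δ = −F gives Δ = (-1.885, -1.213).

(-1.885, -1.213)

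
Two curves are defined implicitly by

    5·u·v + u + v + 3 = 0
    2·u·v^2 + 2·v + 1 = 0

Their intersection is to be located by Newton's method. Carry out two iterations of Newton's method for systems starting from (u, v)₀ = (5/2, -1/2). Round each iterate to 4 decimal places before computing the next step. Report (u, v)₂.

At (5/2, -1/2): F = (-1.2500, 1.2500).
Jacobian J = [[5·v + 1, 5·u + 1], [2·v^2, 4·u·v + 2]].
At the point, J = [[-1.5000, 13.5000], [0.5000, -3.0000]] (det J = -2.2500).
Solving J·Δ = −F gives Δ = (-5.8333, -0.5556).
Then the next iterate is (u, v)₁ = (-3.3333, -1.0556).
Round to (-3.3333, -1.0556) and repeat: F = (16.204257, -8.539735), J = [[-4.2780, -15.6665], [2.228583, 16.074526]].
Δ = (3.7423, 0.0124), so (u, v)₂ = (0.4090, -1.0432).

(0.4090, -1.0432)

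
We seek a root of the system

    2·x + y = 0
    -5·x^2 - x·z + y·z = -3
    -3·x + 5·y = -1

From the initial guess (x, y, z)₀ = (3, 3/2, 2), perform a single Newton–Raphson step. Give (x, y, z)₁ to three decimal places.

(0.077, -0.154, 32.154)

At (3, 3/2, 2): F = (7.500, -45.000, -0.500).
Jacobian J = [[2, 1, 0], [-10·x - z, z, -x + y], [-3, 5, 0]].
At the point, J = [[2.000, 1.000, 0.000], [-32.000, 2.000, -1.500], [-3.000, 5.000, 0.000]] (det J = 19.500).
Solving J·Δ = −F gives Δ = (-2.923, -1.654, 30.154).
Then the next iterate is (x, y, z)₁ = (0.077, -0.154, 32.154).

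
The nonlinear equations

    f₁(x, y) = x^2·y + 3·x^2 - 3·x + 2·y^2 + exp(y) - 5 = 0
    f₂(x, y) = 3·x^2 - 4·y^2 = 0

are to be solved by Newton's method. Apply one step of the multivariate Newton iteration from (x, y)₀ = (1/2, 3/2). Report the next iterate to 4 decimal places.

(1.4016, 1.0379)

At (1/2, 3/2): F = (3.606689, -8.2500).
Jacobian J = [[2·x·y + 6·x - 3, x^2 + 4·y + exp(y)], [6·x, -8·y]].
At the point, J = [[1.5000, 10.731689], [3.0000, -12.0000]] (det J = -50.195067).
Solving J·Δ = −F gives Δ = (0.9016, -0.4621).
Then the next iterate is (x, y)₁ = (1.4016, 1.0379).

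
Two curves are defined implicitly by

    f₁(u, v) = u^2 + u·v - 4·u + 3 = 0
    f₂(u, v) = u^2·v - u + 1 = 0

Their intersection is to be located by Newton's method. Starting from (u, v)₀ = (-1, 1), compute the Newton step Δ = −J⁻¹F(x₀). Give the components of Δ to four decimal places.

At (-1, 1): F = (7.0000, 3.0000).
Jacobian J = [[2·u + v - 4, u], [2·u·v - 1, u^2]].
At the point, J = [[-5.0000, -1.0000], [-3.0000, 1.0000]] (det J = -8.0000).
Solving J·Δ = −F gives Δ = (1.2500, 0.7500).

(1.2500, 0.7500)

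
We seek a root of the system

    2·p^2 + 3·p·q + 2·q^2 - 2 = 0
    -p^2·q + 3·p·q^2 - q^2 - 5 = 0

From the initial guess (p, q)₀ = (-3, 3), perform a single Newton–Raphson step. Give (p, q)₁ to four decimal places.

At (-3, 3): F = (7.0000, -122.0000).
Jacobian J = [[4·p + 3·q, 3·p + 4·q], [-2·p·q + 3·q^2, -p^2 + 6·p·q - 2·q]].
At the point, J = [[-3.0000, 3.0000], [45.0000, -69.0000]] (det J = 72.0000).
Solving J·Δ = −F gives Δ = (1.6250, -0.7083).
Then the next iterate is (p, q)₁ = (-1.3750, 2.2917).

(-1.3750, 2.2917)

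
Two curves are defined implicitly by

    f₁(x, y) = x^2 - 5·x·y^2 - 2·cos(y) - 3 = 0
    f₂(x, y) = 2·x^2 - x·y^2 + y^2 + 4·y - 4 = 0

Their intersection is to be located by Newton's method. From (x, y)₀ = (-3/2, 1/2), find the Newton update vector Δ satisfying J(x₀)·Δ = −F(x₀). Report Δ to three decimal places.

(1.209, 0.682)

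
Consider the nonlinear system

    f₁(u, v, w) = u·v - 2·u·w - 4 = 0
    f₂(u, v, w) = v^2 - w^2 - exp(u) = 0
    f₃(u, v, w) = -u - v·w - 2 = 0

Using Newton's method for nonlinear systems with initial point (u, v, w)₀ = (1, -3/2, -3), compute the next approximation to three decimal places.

(1.739, -0.068, -0.371)

At (1, -3/2, -3): F = (0.500, -9.46828, -7.500).
Jacobian J = [[v - 2·w, u, -2·u], [-exp(u), 2·v, -2·w], [-1, -w, -v]].
At the point, J = [[4.500, 1.000, -2.000], [-2.71828, -3.000, 6.000], [-1.000, 3.000, 1.500]] (det J = -80.86289).
Solving J·Δ = −F gives Δ = (0.739, 1.432, 2.629).
Then the next iterate is (u, v, w)₁ = (1.739, -0.068, -0.371).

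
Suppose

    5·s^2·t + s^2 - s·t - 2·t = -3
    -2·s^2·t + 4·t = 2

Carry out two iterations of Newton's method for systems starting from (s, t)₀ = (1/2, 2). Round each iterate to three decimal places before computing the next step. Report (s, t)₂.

At (1/2, 2): F = (0.750, 5.000).
Jacobian J = [[10·s·t + 2·s - t, 5·s^2 - s - 2], [-4·s·t, -2·s^2 + 4]].
At the point, J = [[9.000, -1.250], [-4.000, 3.500]] (det J = 26.500).
Solving J·Δ = −F gives Δ = (-0.335, -1.811).
Then the next iterate is (s, t)₁ = (0.165, 0.189).
Round to (0.165, 0.189) and repeat: F = (2.64377, -1.25429), J = [[0.45285, -2.02888], [-0.12474, 3.94555]].
Δ = (-5.142, 0.155), so (s, t)₂ = (-4.977, 0.344).

(-4.977, 0.344)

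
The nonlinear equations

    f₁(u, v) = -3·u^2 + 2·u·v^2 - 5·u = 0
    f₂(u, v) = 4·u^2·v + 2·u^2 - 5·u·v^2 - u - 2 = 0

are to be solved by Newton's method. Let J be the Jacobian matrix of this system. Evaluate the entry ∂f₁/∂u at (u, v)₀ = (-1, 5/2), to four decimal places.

∂f₁/∂u = -6·u + 2·v^2 - 5.
At (-1, 5/2) this is 13.5000.

13.5000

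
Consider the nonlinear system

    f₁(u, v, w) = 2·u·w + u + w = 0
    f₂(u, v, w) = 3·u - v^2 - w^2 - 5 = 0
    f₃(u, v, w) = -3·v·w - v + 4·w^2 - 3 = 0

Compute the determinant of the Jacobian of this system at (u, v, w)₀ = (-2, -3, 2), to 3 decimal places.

J = [[2·w + 1, 0, 2·u + 1], [3, -2·v, -2·w], [0, -3·w - 1, -3·v + 8·w]].
At the point, J = [[5.000, 0.000, -3.000], [3.000, 6.000, -4.000], [0.000, -7.000, 25.000]].
det J = 673.000.

673.000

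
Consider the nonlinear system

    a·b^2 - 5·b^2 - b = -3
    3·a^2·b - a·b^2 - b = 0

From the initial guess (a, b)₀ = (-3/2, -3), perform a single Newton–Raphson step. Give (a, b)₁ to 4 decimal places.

(-1.0610, -1.7224)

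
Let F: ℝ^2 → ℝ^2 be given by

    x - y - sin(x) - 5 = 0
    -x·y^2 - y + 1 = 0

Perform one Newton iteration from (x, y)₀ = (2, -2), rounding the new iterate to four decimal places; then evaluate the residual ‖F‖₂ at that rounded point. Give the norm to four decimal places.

0.8927

At (2, -2): F = (-1.909297, -5.0000).
Jacobian J = [[-cos(x) + 1, -1], [-y^2, -2·x·y - 1]].
At the point, J = [[1.416147, -1.0000], [-4.0000, 7.0000]] (det J = 5.913028).
Solving J·Δ = −F gives Δ = (3.1059, 2.4891).
Then the next iterate is (x, y)₁ = (5.1059, 0.4891).
Re-evaluating at (5.1059, 0.4891): F = (0.540369, -0.710527), so ‖F‖₂ = 0.8927.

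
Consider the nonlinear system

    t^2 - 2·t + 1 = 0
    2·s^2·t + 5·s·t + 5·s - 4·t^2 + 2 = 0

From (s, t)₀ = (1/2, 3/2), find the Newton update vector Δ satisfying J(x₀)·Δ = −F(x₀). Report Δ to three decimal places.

(-0.145, -0.250)

At (1/2, 3/2): F = (0.250, 0.000).
Jacobian J = [[0, 2·t - 2], [4·s·t + 5·t + 5, 2·s^2 + 5·s - 8·t]].
At the point, J = [[0.000, 1.000], [15.500, -9.000]] (det J = -15.500).
Solving J·Δ = −F gives Δ = (-0.145, -0.250).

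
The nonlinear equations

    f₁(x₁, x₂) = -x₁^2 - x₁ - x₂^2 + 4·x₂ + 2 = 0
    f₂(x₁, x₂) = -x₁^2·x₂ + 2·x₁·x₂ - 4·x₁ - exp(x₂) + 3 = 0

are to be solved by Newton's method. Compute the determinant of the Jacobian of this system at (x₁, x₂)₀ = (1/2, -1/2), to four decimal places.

J = [[-2·x₁ - 1, -2·x₂ + 4], [-2·x₁·x₂ + 2·x₂ - 4, -x₁^2 + 2·x₁ - exp(x₂)]].
At the point, J = [[-2.0000, 5.0000], [-4.5000, 0.143469]].
det J = 22.2131.

22.2131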